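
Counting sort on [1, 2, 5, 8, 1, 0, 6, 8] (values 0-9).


Input: [1, 2, 5, 8, 1, 0, 6, 8]
Counts: [1, 2, 1, 0, 0, 1, 1, 0, 2, 0]

Sorted: [0, 1, 1, 2, 5, 6, 8, 8]


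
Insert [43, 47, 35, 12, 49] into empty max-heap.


Insert 43: [43]
Insert 47: [47, 43]
Insert 35: [47, 43, 35]
Insert 12: [47, 43, 35, 12]
Insert 49: [49, 47, 35, 12, 43]

Final heap: [49, 47, 35, 12, 43]


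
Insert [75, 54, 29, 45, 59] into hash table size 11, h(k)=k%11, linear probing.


Insert 75: h=9 -> slot 9
Insert 54: h=10 -> slot 10
Insert 29: h=7 -> slot 7
Insert 45: h=1 -> slot 1
Insert 59: h=4 -> slot 4

Table: [None, 45, None, None, 59, None, None, 29, None, 75, 54]


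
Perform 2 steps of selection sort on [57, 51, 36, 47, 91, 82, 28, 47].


Initial: [57, 51, 36, 47, 91, 82, 28, 47]
Step 1: min=28 at 6
  Swap: [28, 51, 36, 47, 91, 82, 57, 47]
Step 2: min=36 at 2
  Swap: [28, 36, 51, 47, 91, 82, 57, 47]

After 2 steps: [28, 36, 51, 47, 91, 82, 57, 47]


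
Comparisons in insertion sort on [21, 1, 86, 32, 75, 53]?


Algorithm: insertion sort
Input: [21, 1, 86, 32, 75, 53]
Sorted: [1, 21, 32, 53, 75, 86]

9


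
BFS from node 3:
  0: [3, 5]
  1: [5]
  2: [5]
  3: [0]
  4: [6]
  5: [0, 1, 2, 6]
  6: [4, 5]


Visit 3, enqueue [0]
Visit 0, enqueue [5]
Visit 5, enqueue [1, 2, 6]
Visit 1, enqueue []
Visit 2, enqueue []
Visit 6, enqueue [4]
Visit 4, enqueue []

BFS order: [3, 0, 5, 1, 2, 6, 4]


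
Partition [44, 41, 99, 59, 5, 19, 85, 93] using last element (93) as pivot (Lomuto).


Pivot: 93
  44 <= 93: advance i (no swap)
  41 <= 93: advance i (no swap)
  59 <= 93: swap -> [44, 41, 59, 99, 5, 19, 85, 93]
  5 <= 93: swap -> [44, 41, 59, 5, 99, 19, 85, 93]
  19 <= 93: swap -> [44, 41, 59, 5, 19, 99, 85, 93]
  85 <= 93: swap -> [44, 41, 59, 5, 19, 85, 99, 93]
Place pivot at 6: [44, 41, 59, 5, 19, 85, 93, 99]

Partitioned: [44, 41, 59, 5, 19, 85, 93, 99]


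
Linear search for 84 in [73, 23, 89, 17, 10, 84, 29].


i=0: 73!=84
i=1: 23!=84
i=2: 89!=84
i=3: 17!=84
i=4: 10!=84
i=5: 84==84 found!

Found at 5, 6 comps


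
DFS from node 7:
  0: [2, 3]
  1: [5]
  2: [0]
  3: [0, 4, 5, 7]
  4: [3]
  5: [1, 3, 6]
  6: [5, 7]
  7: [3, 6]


Visit 7, push [6, 3]
Visit 3, push [5, 4, 0]
Visit 0, push [2]
Visit 2, push []
Visit 4, push []
Visit 5, push [6, 1]
Visit 1, push []
Visit 6, push []

DFS order: [7, 3, 0, 2, 4, 5, 1, 6]


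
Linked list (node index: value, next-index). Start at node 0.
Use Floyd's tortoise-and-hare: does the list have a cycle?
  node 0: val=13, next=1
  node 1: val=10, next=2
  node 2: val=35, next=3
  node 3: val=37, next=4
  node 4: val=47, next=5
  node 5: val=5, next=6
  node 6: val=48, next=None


Floyd's tortoise (slow, +1) and hare (fast, +2):
  init: slow=0, fast=0
  step 1: slow=1, fast=2
  step 2: slow=2, fast=4
  step 3: slow=3, fast=6
  step 4: fast -> None, no cycle

Cycle: no


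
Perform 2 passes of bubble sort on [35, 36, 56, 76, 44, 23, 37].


Initial: [35, 36, 56, 76, 44, 23, 37]
Pass 1: [35, 36, 56, 44, 23, 37, 76] (3 swaps)
Pass 2: [35, 36, 44, 23, 37, 56, 76] (3 swaps)

After 2 passes: [35, 36, 44, 23, 37, 56, 76]


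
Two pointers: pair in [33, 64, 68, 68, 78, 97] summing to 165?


lo=0(33)+hi=5(97)=130
lo=1(64)+hi=5(97)=161
lo=2(68)+hi=5(97)=165

Yes: 68+97=165


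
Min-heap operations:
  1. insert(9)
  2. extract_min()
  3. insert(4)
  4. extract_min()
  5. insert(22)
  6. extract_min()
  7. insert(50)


insert(9) -> [9]
extract_min()->9, []
insert(4) -> [4]
extract_min()->4, []
insert(22) -> [22]
extract_min()->22, []
insert(50) -> [50]

Final heap: [50]


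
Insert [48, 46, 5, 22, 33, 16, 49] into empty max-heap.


Insert 48: [48]
Insert 46: [48, 46]
Insert 5: [48, 46, 5]
Insert 22: [48, 46, 5, 22]
Insert 33: [48, 46, 5, 22, 33]
Insert 16: [48, 46, 16, 22, 33, 5]
Insert 49: [49, 46, 48, 22, 33, 5, 16]

Final heap: [49, 46, 48, 22, 33, 5, 16]


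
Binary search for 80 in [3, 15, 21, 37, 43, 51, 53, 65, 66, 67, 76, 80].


Step 1: lo=0, hi=11, mid=5, val=51
Step 2: lo=6, hi=11, mid=8, val=66
Step 3: lo=9, hi=11, mid=10, val=76
Step 4: lo=11, hi=11, mid=11, val=80

Found at index 11


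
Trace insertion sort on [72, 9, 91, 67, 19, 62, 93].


Initial: [72, 9, 91, 67, 19, 62, 93]
Insert 9: [9, 72, 91, 67, 19, 62, 93]
Insert 91: [9, 72, 91, 67, 19, 62, 93]
Insert 67: [9, 67, 72, 91, 19, 62, 93]
Insert 19: [9, 19, 67, 72, 91, 62, 93]
Insert 62: [9, 19, 62, 67, 72, 91, 93]
Insert 93: [9, 19, 62, 67, 72, 91, 93]

Sorted: [9, 19, 62, 67, 72, 91, 93]


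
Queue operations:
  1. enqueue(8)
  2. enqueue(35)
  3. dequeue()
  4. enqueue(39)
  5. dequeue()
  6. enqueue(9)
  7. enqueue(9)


enqueue(8) -> [8]
enqueue(35) -> [8, 35]
dequeue()->8, [35]
enqueue(39) -> [35, 39]
dequeue()->35, [39]
enqueue(9) -> [39, 9]
enqueue(9) -> [39, 9, 9]

Final queue: [39, 9, 9]


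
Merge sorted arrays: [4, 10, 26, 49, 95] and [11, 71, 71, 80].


Take 4 from A
Take 10 from A
Take 11 from B
Take 26 from A
Take 49 from A
Take 71 from B
Take 71 from B
Take 80 from B

Merged: [4, 10, 11, 26, 49, 71, 71, 80, 95]


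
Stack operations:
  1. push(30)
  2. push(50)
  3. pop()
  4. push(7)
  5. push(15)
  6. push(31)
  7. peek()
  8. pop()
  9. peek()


push(30) -> [30]
push(50) -> [30, 50]
pop()->50, [30]
push(7) -> [30, 7]
push(15) -> [30, 7, 15]
push(31) -> [30, 7, 15, 31]
peek()->31
pop()->31, [30, 7, 15]
peek()->15

Final stack: [30, 7, 15]


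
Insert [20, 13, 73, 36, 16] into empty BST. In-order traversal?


Insert 20: root
Insert 13: L from 20
Insert 73: R from 20
Insert 36: R from 20 -> L from 73
Insert 16: L from 20 -> R from 13

In-order: [13, 16, 20, 36, 73]


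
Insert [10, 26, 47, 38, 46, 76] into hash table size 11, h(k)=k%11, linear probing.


Insert 10: h=10 -> slot 10
Insert 26: h=4 -> slot 4
Insert 47: h=3 -> slot 3
Insert 38: h=5 -> slot 5
Insert 46: h=2 -> slot 2
Insert 76: h=10, 1 probes -> slot 0

Table: [76, None, 46, 47, 26, 38, None, None, None, None, 10]


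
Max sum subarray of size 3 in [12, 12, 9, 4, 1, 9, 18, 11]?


[0:3]: 33
[1:4]: 25
[2:5]: 14
[3:6]: 14
[4:7]: 28
[5:8]: 38

Max: 38 at [5:8]


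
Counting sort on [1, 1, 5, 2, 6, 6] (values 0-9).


Input: [1, 1, 5, 2, 6, 6]
Counts: [0, 2, 1, 0, 0, 1, 2, 0, 0, 0]

Sorted: [1, 1, 2, 5, 6, 6]


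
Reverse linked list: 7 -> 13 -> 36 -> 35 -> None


Step 1: curr=7, set curr.next=prev(None) | reversed so far: 7
Step 2: curr=13, set curr.next=prev(7) | reversed so far: 13 -> 7
Step 3: curr=36, set curr.next=prev(13) | reversed so far: 36 -> 13 -> 7
Step 4: curr=35, set curr.next=prev(36) | reversed so far: 35 -> 36 -> 13 -> 7

35 -> 36 -> 13 -> 7 -> None


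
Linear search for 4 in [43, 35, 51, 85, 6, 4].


i=0: 43!=4
i=1: 35!=4
i=2: 51!=4
i=3: 85!=4
i=4: 6!=4
i=5: 4==4 found!

Found at 5, 6 comps


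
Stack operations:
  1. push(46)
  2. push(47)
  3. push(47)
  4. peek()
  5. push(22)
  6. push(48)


push(46) -> [46]
push(47) -> [46, 47]
push(47) -> [46, 47, 47]
peek()->47
push(22) -> [46, 47, 47, 22]
push(48) -> [46, 47, 47, 22, 48]

Final stack: [46, 47, 47, 22, 48]


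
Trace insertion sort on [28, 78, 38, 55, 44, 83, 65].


Initial: [28, 78, 38, 55, 44, 83, 65]
Insert 78: [28, 78, 38, 55, 44, 83, 65]
Insert 38: [28, 38, 78, 55, 44, 83, 65]
Insert 55: [28, 38, 55, 78, 44, 83, 65]
Insert 44: [28, 38, 44, 55, 78, 83, 65]
Insert 83: [28, 38, 44, 55, 78, 83, 65]
Insert 65: [28, 38, 44, 55, 65, 78, 83]

Sorted: [28, 38, 44, 55, 65, 78, 83]


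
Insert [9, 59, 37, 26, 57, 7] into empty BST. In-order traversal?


Insert 9: root
Insert 59: R from 9
Insert 37: R from 9 -> L from 59
Insert 26: R from 9 -> L from 59 -> L from 37
Insert 57: R from 9 -> L from 59 -> R from 37
Insert 7: L from 9

In-order: [7, 9, 26, 37, 57, 59]


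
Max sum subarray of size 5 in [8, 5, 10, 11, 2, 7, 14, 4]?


[0:5]: 36
[1:6]: 35
[2:7]: 44
[3:8]: 38

Max: 44 at [2:7]


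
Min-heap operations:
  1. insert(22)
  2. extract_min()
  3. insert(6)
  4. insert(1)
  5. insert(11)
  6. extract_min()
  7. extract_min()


insert(22) -> [22]
extract_min()->22, []
insert(6) -> [6]
insert(1) -> [1, 6]
insert(11) -> [1, 6, 11]
extract_min()->1, [6, 11]
extract_min()->6, [11]

Final heap: [11]


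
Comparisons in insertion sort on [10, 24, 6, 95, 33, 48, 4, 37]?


Algorithm: insertion sort
Input: [10, 24, 6, 95, 33, 48, 4, 37]
Sorted: [4, 6, 10, 24, 33, 37, 48, 95]

17


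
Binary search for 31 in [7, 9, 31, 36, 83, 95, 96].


Step 1: lo=0, hi=6, mid=3, val=36
Step 2: lo=0, hi=2, mid=1, val=9
Step 3: lo=2, hi=2, mid=2, val=31

Found at index 2


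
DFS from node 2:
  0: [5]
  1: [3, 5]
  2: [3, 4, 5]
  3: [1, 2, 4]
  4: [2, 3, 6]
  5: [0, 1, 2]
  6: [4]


Visit 2, push [5, 4, 3]
Visit 3, push [4, 1]
Visit 1, push [5]
Visit 5, push [0]
Visit 0, push []
Visit 4, push [6]
Visit 6, push []

DFS order: [2, 3, 1, 5, 0, 4, 6]


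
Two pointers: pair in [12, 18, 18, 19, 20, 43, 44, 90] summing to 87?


lo=0(12)+hi=7(90)=102
lo=0(12)+hi=6(44)=56
lo=1(18)+hi=6(44)=62
lo=2(18)+hi=6(44)=62
lo=3(19)+hi=6(44)=63
lo=4(20)+hi=6(44)=64
lo=5(43)+hi=6(44)=87

Yes: 43+44=87


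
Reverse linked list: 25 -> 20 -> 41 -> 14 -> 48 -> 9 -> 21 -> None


Step 1: curr=25, set curr.next=prev(None) | reversed so far: 25
Step 2: curr=20, set curr.next=prev(25) | reversed so far: 20 -> 25
Step 3: curr=41, set curr.next=prev(20) | reversed so far: 41 -> 20 -> 25
Step 4: curr=14, set curr.next=prev(41) | reversed so far: 14 -> 41 -> 20 -> 25
Step 5: curr=48, set curr.next=prev(14) | reversed so far: 48 -> 14 -> 41 -> 20 -> 25
Step 6: curr=9, set curr.next=prev(48) | reversed so far: 9 -> 48 -> 14 -> 41 -> 20 -> 25
Step 7: curr=21, set curr.next=prev(9) | reversed so far: 21 -> 9 -> 48 -> 14 -> 41 -> 20 -> 25

21 -> 9 -> 48 -> 14 -> 41 -> 20 -> 25 -> None


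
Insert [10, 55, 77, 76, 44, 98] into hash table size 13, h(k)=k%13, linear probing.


Insert 10: h=10 -> slot 10
Insert 55: h=3 -> slot 3
Insert 77: h=12 -> slot 12
Insert 76: h=11 -> slot 11
Insert 44: h=5 -> slot 5
Insert 98: h=7 -> slot 7

Table: [None, None, None, 55, None, 44, None, 98, None, None, 10, 76, 77]


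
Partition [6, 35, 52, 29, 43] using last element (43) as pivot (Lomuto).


Pivot: 43
  6 <= 43: advance i (no swap)
  35 <= 43: advance i (no swap)
  29 <= 43: swap -> [6, 35, 29, 52, 43]
Place pivot at 3: [6, 35, 29, 43, 52]

Partitioned: [6, 35, 29, 43, 52]


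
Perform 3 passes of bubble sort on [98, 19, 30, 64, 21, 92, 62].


Initial: [98, 19, 30, 64, 21, 92, 62]
Pass 1: [19, 30, 64, 21, 92, 62, 98] (6 swaps)
Pass 2: [19, 30, 21, 64, 62, 92, 98] (2 swaps)
Pass 3: [19, 21, 30, 62, 64, 92, 98] (2 swaps)

After 3 passes: [19, 21, 30, 62, 64, 92, 98]


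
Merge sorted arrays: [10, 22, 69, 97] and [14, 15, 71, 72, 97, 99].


Take 10 from A
Take 14 from B
Take 15 from B
Take 22 from A
Take 69 from A
Take 71 from B
Take 72 from B
Take 97 from A

Merged: [10, 14, 15, 22, 69, 71, 72, 97, 97, 99]


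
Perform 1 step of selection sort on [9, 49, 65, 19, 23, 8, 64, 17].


Initial: [9, 49, 65, 19, 23, 8, 64, 17]
Step 1: min=8 at 5
  Swap: [8, 49, 65, 19, 23, 9, 64, 17]

After 1 step: [8, 49, 65, 19, 23, 9, 64, 17]


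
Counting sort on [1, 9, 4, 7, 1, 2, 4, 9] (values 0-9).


Input: [1, 9, 4, 7, 1, 2, 4, 9]
Counts: [0, 2, 1, 0, 2, 0, 0, 1, 0, 2]

Sorted: [1, 1, 2, 4, 4, 7, 9, 9]


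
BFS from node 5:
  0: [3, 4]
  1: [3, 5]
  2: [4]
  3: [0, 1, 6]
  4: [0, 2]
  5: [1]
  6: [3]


Visit 5, enqueue [1]
Visit 1, enqueue [3]
Visit 3, enqueue [0, 6]
Visit 0, enqueue [4]
Visit 6, enqueue []
Visit 4, enqueue [2]
Visit 2, enqueue []

BFS order: [5, 1, 3, 0, 6, 4, 2]


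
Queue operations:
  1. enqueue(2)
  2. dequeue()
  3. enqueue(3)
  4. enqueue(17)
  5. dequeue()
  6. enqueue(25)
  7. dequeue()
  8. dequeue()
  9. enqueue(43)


enqueue(2) -> [2]
dequeue()->2, []
enqueue(3) -> [3]
enqueue(17) -> [3, 17]
dequeue()->3, [17]
enqueue(25) -> [17, 25]
dequeue()->17, [25]
dequeue()->25, []
enqueue(43) -> [43]

Final queue: [43]


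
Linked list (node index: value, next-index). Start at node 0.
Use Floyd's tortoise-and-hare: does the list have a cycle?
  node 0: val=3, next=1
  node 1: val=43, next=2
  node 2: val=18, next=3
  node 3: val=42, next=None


Floyd's tortoise (slow, +1) and hare (fast, +2):
  init: slow=0, fast=0
  step 1: slow=1, fast=2
  step 2: fast 2->3->None, no cycle

Cycle: no


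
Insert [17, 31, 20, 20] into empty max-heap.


Insert 17: [17]
Insert 31: [31, 17]
Insert 20: [31, 17, 20]
Insert 20: [31, 20, 20, 17]

Final heap: [31, 20, 20, 17]


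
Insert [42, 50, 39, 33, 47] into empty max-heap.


Insert 42: [42]
Insert 50: [50, 42]
Insert 39: [50, 42, 39]
Insert 33: [50, 42, 39, 33]
Insert 47: [50, 47, 39, 33, 42]

Final heap: [50, 47, 39, 33, 42]


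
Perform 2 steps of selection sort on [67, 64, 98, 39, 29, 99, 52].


Initial: [67, 64, 98, 39, 29, 99, 52]
Step 1: min=29 at 4
  Swap: [29, 64, 98, 39, 67, 99, 52]
Step 2: min=39 at 3
  Swap: [29, 39, 98, 64, 67, 99, 52]

After 2 steps: [29, 39, 98, 64, 67, 99, 52]


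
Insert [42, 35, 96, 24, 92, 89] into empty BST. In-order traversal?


Insert 42: root
Insert 35: L from 42
Insert 96: R from 42
Insert 24: L from 42 -> L from 35
Insert 92: R from 42 -> L from 96
Insert 89: R from 42 -> L from 96 -> L from 92

In-order: [24, 35, 42, 89, 92, 96]


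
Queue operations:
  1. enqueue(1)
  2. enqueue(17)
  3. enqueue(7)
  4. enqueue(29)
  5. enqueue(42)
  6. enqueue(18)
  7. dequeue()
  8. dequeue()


enqueue(1) -> [1]
enqueue(17) -> [1, 17]
enqueue(7) -> [1, 17, 7]
enqueue(29) -> [1, 17, 7, 29]
enqueue(42) -> [1, 17, 7, 29, 42]
enqueue(18) -> [1, 17, 7, 29, 42, 18]
dequeue()->1, [17, 7, 29, 42, 18]
dequeue()->17, [7, 29, 42, 18]

Final queue: [7, 29, 42, 18]


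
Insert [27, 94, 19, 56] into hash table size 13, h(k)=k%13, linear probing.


Insert 27: h=1 -> slot 1
Insert 94: h=3 -> slot 3
Insert 19: h=6 -> slot 6
Insert 56: h=4 -> slot 4

Table: [None, 27, None, 94, 56, None, 19, None, None, None, None, None, None]


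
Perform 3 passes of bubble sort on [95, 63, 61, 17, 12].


Initial: [95, 63, 61, 17, 12]
Pass 1: [63, 61, 17, 12, 95] (4 swaps)
Pass 2: [61, 17, 12, 63, 95] (3 swaps)
Pass 3: [17, 12, 61, 63, 95] (2 swaps)

After 3 passes: [17, 12, 61, 63, 95]


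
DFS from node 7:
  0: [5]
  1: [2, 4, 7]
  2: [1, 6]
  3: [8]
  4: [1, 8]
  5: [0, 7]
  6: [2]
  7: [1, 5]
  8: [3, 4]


Visit 7, push [5, 1]
Visit 1, push [4, 2]
Visit 2, push [6]
Visit 6, push []
Visit 4, push [8]
Visit 8, push [3]
Visit 3, push []
Visit 5, push [0]
Visit 0, push []

DFS order: [7, 1, 2, 6, 4, 8, 3, 5, 0]


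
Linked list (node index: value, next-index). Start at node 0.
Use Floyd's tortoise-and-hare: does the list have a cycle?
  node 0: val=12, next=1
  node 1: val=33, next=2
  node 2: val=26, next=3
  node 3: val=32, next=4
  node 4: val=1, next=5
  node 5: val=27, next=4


Floyd's tortoise (slow, +1) and hare (fast, +2):
  init: slow=0, fast=0
  step 1: slow=1, fast=2
  step 2: slow=2, fast=4
  step 3: slow=3, fast=4
  step 4: slow=4, fast=4
  slow == fast at node 4: cycle detected

Cycle: yes


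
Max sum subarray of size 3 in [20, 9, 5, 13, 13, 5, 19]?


[0:3]: 34
[1:4]: 27
[2:5]: 31
[3:6]: 31
[4:7]: 37

Max: 37 at [4:7]


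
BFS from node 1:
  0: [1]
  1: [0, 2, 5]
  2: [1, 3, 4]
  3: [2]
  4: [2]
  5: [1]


Visit 1, enqueue [0, 2, 5]
Visit 0, enqueue []
Visit 2, enqueue [3, 4]
Visit 5, enqueue []
Visit 3, enqueue []
Visit 4, enqueue []

BFS order: [1, 0, 2, 5, 3, 4]


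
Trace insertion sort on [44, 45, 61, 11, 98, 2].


Initial: [44, 45, 61, 11, 98, 2]
Insert 45: [44, 45, 61, 11, 98, 2]
Insert 61: [44, 45, 61, 11, 98, 2]
Insert 11: [11, 44, 45, 61, 98, 2]
Insert 98: [11, 44, 45, 61, 98, 2]
Insert 2: [2, 11, 44, 45, 61, 98]

Sorted: [2, 11, 44, 45, 61, 98]


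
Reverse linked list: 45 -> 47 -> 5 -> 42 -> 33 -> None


Step 1: curr=45, set curr.next=prev(None) | reversed so far: 45
Step 2: curr=47, set curr.next=prev(45) | reversed so far: 47 -> 45
Step 3: curr=5, set curr.next=prev(47) | reversed so far: 5 -> 47 -> 45
Step 4: curr=42, set curr.next=prev(5) | reversed so far: 42 -> 5 -> 47 -> 45
Step 5: curr=33, set curr.next=prev(42) | reversed so far: 33 -> 42 -> 5 -> 47 -> 45

33 -> 42 -> 5 -> 47 -> 45 -> None


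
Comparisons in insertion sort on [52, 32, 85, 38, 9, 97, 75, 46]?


Algorithm: insertion sort
Input: [52, 32, 85, 38, 9, 97, 75, 46]
Sorted: [9, 32, 38, 46, 52, 75, 85, 97]

18


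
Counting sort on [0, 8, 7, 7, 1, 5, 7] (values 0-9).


Input: [0, 8, 7, 7, 1, 5, 7]
Counts: [1, 1, 0, 0, 0, 1, 0, 3, 1, 0]

Sorted: [0, 1, 5, 7, 7, 7, 8]


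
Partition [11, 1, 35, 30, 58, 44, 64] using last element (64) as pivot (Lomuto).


Pivot: 64
  11 <= 64: advance i (no swap)
  1 <= 64: advance i (no swap)
  35 <= 64: advance i (no swap)
  30 <= 64: advance i (no swap)
  58 <= 64: advance i (no swap)
  44 <= 64: advance i (no swap)
Place pivot at 6: [11, 1, 35, 30, 58, 44, 64]

Partitioned: [11, 1, 35, 30, 58, 44, 64]


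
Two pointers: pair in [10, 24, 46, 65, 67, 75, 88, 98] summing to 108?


lo=0(10)+hi=7(98)=108

Yes: 10+98=108


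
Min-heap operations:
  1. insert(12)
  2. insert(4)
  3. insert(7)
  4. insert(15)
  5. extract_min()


insert(12) -> [12]
insert(4) -> [4, 12]
insert(7) -> [4, 12, 7]
insert(15) -> [4, 12, 7, 15]
extract_min()->4, [7, 12, 15]

Final heap: [7, 12, 15]


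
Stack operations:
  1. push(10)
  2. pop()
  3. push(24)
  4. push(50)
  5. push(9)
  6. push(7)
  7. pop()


push(10) -> [10]
pop()->10, []
push(24) -> [24]
push(50) -> [24, 50]
push(9) -> [24, 50, 9]
push(7) -> [24, 50, 9, 7]
pop()->7, [24, 50, 9]

Final stack: [24, 50, 9]


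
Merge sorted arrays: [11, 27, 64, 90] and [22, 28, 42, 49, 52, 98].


Take 11 from A
Take 22 from B
Take 27 from A
Take 28 from B
Take 42 from B
Take 49 from B
Take 52 from B
Take 64 from A
Take 90 from A

Merged: [11, 22, 27, 28, 42, 49, 52, 64, 90, 98]


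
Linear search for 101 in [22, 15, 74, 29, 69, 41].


i=0: 22!=101
i=1: 15!=101
i=2: 74!=101
i=3: 29!=101
i=4: 69!=101
i=5: 41!=101

Not found, 6 comps


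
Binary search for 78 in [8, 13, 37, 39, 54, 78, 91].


Step 1: lo=0, hi=6, mid=3, val=39
Step 2: lo=4, hi=6, mid=5, val=78

Found at index 5


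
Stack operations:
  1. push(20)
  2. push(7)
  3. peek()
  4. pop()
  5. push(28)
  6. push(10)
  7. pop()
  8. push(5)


push(20) -> [20]
push(7) -> [20, 7]
peek()->7
pop()->7, [20]
push(28) -> [20, 28]
push(10) -> [20, 28, 10]
pop()->10, [20, 28]
push(5) -> [20, 28, 5]

Final stack: [20, 28, 5]


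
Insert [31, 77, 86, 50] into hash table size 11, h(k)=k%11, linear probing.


Insert 31: h=9 -> slot 9
Insert 77: h=0 -> slot 0
Insert 86: h=9, 1 probes -> slot 10
Insert 50: h=6 -> slot 6

Table: [77, None, None, None, None, None, 50, None, None, 31, 86]


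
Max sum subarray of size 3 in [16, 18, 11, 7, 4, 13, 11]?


[0:3]: 45
[1:4]: 36
[2:5]: 22
[3:6]: 24
[4:7]: 28

Max: 45 at [0:3]


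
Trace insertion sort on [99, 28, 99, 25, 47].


Initial: [99, 28, 99, 25, 47]
Insert 28: [28, 99, 99, 25, 47]
Insert 99: [28, 99, 99, 25, 47]
Insert 25: [25, 28, 99, 99, 47]
Insert 47: [25, 28, 47, 99, 99]

Sorted: [25, 28, 47, 99, 99]


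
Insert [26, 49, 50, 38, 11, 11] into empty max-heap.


Insert 26: [26]
Insert 49: [49, 26]
Insert 50: [50, 26, 49]
Insert 38: [50, 38, 49, 26]
Insert 11: [50, 38, 49, 26, 11]
Insert 11: [50, 38, 49, 26, 11, 11]

Final heap: [50, 38, 49, 26, 11, 11]


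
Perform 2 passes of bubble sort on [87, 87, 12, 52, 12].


Initial: [87, 87, 12, 52, 12]
Pass 1: [87, 12, 52, 12, 87] (3 swaps)
Pass 2: [12, 52, 12, 87, 87] (3 swaps)

After 2 passes: [12, 52, 12, 87, 87]


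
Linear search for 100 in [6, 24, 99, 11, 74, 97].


i=0: 6!=100
i=1: 24!=100
i=2: 99!=100
i=3: 11!=100
i=4: 74!=100
i=5: 97!=100

Not found, 6 comps


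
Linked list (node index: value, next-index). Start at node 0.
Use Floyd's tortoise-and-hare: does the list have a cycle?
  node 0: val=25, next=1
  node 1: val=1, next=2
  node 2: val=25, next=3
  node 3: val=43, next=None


Floyd's tortoise (slow, +1) and hare (fast, +2):
  init: slow=0, fast=0
  step 1: slow=1, fast=2
  step 2: fast 2->3->None, no cycle

Cycle: no


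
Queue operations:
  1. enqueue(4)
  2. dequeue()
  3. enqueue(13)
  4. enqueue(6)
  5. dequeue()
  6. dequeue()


enqueue(4) -> [4]
dequeue()->4, []
enqueue(13) -> [13]
enqueue(6) -> [13, 6]
dequeue()->13, [6]
dequeue()->6, []

Final queue: []


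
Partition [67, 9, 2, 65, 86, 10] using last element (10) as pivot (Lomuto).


Pivot: 10
  9 <= 10: swap -> [9, 67, 2, 65, 86, 10]
  2 <= 10: swap -> [9, 2, 67, 65, 86, 10]
Place pivot at 2: [9, 2, 10, 65, 86, 67]

Partitioned: [9, 2, 10, 65, 86, 67]


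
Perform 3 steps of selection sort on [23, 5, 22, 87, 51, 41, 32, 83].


Initial: [23, 5, 22, 87, 51, 41, 32, 83]
Step 1: min=5 at 1
  Swap: [5, 23, 22, 87, 51, 41, 32, 83]
Step 2: min=22 at 2
  Swap: [5, 22, 23, 87, 51, 41, 32, 83]
Step 3: min=23 at 2
  Swap: [5, 22, 23, 87, 51, 41, 32, 83]

After 3 steps: [5, 22, 23, 87, 51, 41, 32, 83]


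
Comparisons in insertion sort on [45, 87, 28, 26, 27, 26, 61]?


Algorithm: insertion sort
Input: [45, 87, 28, 26, 27, 26, 61]
Sorted: [26, 26, 27, 28, 45, 61, 87]

17


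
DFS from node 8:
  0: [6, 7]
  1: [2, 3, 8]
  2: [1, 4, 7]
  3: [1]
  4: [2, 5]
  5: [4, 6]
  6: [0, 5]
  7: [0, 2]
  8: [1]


Visit 8, push [1]
Visit 1, push [3, 2]
Visit 2, push [7, 4]
Visit 4, push [5]
Visit 5, push [6]
Visit 6, push [0]
Visit 0, push [7]
Visit 7, push []
Visit 3, push []

DFS order: [8, 1, 2, 4, 5, 6, 0, 7, 3]


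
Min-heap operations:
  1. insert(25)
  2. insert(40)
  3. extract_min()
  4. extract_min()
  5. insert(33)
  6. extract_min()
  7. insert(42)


insert(25) -> [25]
insert(40) -> [25, 40]
extract_min()->25, [40]
extract_min()->40, []
insert(33) -> [33]
extract_min()->33, []
insert(42) -> [42]

Final heap: [42]


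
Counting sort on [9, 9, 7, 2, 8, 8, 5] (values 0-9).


Input: [9, 9, 7, 2, 8, 8, 5]
Counts: [0, 0, 1, 0, 0, 1, 0, 1, 2, 2]

Sorted: [2, 5, 7, 8, 8, 9, 9]


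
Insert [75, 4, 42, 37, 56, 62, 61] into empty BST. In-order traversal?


Insert 75: root
Insert 4: L from 75
Insert 42: L from 75 -> R from 4
Insert 37: L from 75 -> R from 4 -> L from 42
Insert 56: L from 75 -> R from 4 -> R from 42
Insert 62: L from 75 -> R from 4 -> R from 42 -> R from 56
Insert 61: L from 75 -> R from 4 -> R from 42 -> R from 56 -> L from 62

In-order: [4, 37, 42, 56, 61, 62, 75]


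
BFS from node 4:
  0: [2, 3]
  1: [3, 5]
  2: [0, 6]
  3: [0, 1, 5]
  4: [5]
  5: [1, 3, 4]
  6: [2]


Visit 4, enqueue [5]
Visit 5, enqueue [1, 3]
Visit 1, enqueue []
Visit 3, enqueue [0]
Visit 0, enqueue [2]
Visit 2, enqueue [6]
Visit 6, enqueue []

BFS order: [4, 5, 1, 3, 0, 2, 6]


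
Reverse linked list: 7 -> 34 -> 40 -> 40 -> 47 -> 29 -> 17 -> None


Step 1: curr=7, set curr.next=prev(None) | reversed so far: 7
Step 2: curr=34, set curr.next=prev(7) | reversed so far: 34 -> 7
Step 3: curr=40, set curr.next=prev(34) | reversed so far: 40 -> 34 -> 7
Step 4: curr=40, set curr.next=prev(40) | reversed so far: 40 -> 40 -> 34 -> 7
Step 5: curr=47, set curr.next=prev(40) | reversed so far: 47 -> 40 -> 40 -> 34 -> 7
Step 6: curr=29, set curr.next=prev(47) | reversed so far: 29 -> 47 -> 40 -> 40 -> 34 -> 7
Step 7: curr=17, set curr.next=prev(29) | reversed so far: 17 -> 29 -> 47 -> 40 -> 40 -> 34 -> 7

17 -> 29 -> 47 -> 40 -> 40 -> 34 -> 7 -> None


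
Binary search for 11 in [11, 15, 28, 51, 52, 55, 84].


Step 1: lo=0, hi=6, mid=3, val=51
Step 2: lo=0, hi=2, mid=1, val=15
Step 3: lo=0, hi=0, mid=0, val=11

Found at index 0


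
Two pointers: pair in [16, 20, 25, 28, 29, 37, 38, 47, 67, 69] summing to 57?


lo=0(16)+hi=9(69)=85
lo=0(16)+hi=8(67)=83
lo=0(16)+hi=7(47)=63
lo=0(16)+hi=6(38)=54
lo=1(20)+hi=6(38)=58
lo=1(20)+hi=5(37)=57

Yes: 20+37=57


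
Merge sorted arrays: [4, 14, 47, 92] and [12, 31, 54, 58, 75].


Take 4 from A
Take 12 from B
Take 14 from A
Take 31 from B
Take 47 from A
Take 54 from B
Take 58 from B
Take 75 from B

Merged: [4, 12, 14, 31, 47, 54, 58, 75, 92]


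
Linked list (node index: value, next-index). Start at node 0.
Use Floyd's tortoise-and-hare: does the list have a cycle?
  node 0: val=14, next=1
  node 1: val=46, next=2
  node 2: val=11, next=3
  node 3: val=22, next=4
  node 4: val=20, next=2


Floyd's tortoise (slow, +1) and hare (fast, +2):
  init: slow=0, fast=0
  step 1: slow=1, fast=2
  step 2: slow=2, fast=4
  step 3: slow=3, fast=3
  slow == fast at node 3: cycle detected

Cycle: yes


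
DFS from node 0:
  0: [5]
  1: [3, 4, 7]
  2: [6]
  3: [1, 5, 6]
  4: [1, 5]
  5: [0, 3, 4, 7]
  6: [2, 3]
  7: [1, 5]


Visit 0, push [5]
Visit 5, push [7, 4, 3]
Visit 3, push [6, 1]
Visit 1, push [7, 4]
Visit 4, push []
Visit 7, push []
Visit 6, push [2]
Visit 2, push []

DFS order: [0, 5, 3, 1, 4, 7, 6, 2]


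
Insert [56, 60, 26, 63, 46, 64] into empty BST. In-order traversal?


Insert 56: root
Insert 60: R from 56
Insert 26: L from 56
Insert 63: R from 56 -> R from 60
Insert 46: L from 56 -> R from 26
Insert 64: R from 56 -> R from 60 -> R from 63

In-order: [26, 46, 56, 60, 63, 64]


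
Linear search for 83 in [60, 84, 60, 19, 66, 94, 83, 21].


i=0: 60!=83
i=1: 84!=83
i=2: 60!=83
i=3: 19!=83
i=4: 66!=83
i=5: 94!=83
i=6: 83==83 found!

Found at 6, 7 comps


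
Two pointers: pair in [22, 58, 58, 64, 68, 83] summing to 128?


lo=0(22)+hi=5(83)=105
lo=1(58)+hi=5(83)=141
lo=1(58)+hi=4(68)=126
lo=2(58)+hi=4(68)=126
lo=3(64)+hi=4(68)=132

No pair found


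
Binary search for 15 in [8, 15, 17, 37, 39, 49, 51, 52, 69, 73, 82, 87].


Step 1: lo=0, hi=11, mid=5, val=49
Step 2: lo=0, hi=4, mid=2, val=17
Step 3: lo=0, hi=1, mid=0, val=8
Step 4: lo=1, hi=1, mid=1, val=15

Found at index 1


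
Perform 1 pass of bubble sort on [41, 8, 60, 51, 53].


Initial: [41, 8, 60, 51, 53]
Pass 1: [8, 41, 51, 53, 60] (3 swaps)

After 1 pass: [8, 41, 51, 53, 60]


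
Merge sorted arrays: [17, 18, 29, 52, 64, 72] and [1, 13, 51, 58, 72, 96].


Take 1 from B
Take 13 from B
Take 17 from A
Take 18 from A
Take 29 from A
Take 51 from B
Take 52 from A
Take 58 from B
Take 64 from A
Take 72 from A

Merged: [1, 13, 17, 18, 29, 51, 52, 58, 64, 72, 72, 96]


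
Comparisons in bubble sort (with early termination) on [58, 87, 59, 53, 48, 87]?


Algorithm: bubble sort (with early termination)
Input: [58, 87, 59, 53, 48, 87]
Sorted: [48, 53, 58, 59, 87, 87]

15


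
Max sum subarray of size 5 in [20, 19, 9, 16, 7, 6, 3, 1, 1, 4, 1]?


[0:5]: 71
[1:6]: 57
[2:7]: 41
[3:8]: 33
[4:9]: 18
[5:10]: 15
[6:11]: 10

Max: 71 at [0:5]


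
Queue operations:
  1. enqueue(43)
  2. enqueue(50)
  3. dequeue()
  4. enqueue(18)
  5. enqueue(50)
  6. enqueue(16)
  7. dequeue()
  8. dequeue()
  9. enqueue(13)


enqueue(43) -> [43]
enqueue(50) -> [43, 50]
dequeue()->43, [50]
enqueue(18) -> [50, 18]
enqueue(50) -> [50, 18, 50]
enqueue(16) -> [50, 18, 50, 16]
dequeue()->50, [18, 50, 16]
dequeue()->18, [50, 16]
enqueue(13) -> [50, 16, 13]

Final queue: [50, 16, 13]


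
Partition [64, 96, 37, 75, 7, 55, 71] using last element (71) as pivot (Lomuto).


Pivot: 71
  64 <= 71: advance i (no swap)
  37 <= 71: swap -> [64, 37, 96, 75, 7, 55, 71]
  7 <= 71: swap -> [64, 37, 7, 75, 96, 55, 71]
  55 <= 71: swap -> [64, 37, 7, 55, 96, 75, 71]
Place pivot at 4: [64, 37, 7, 55, 71, 75, 96]

Partitioned: [64, 37, 7, 55, 71, 75, 96]


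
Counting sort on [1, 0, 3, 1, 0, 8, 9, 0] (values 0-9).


Input: [1, 0, 3, 1, 0, 8, 9, 0]
Counts: [3, 2, 0, 1, 0, 0, 0, 0, 1, 1]

Sorted: [0, 0, 0, 1, 1, 3, 8, 9]


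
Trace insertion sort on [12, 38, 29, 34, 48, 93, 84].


Initial: [12, 38, 29, 34, 48, 93, 84]
Insert 38: [12, 38, 29, 34, 48, 93, 84]
Insert 29: [12, 29, 38, 34, 48, 93, 84]
Insert 34: [12, 29, 34, 38, 48, 93, 84]
Insert 48: [12, 29, 34, 38, 48, 93, 84]
Insert 93: [12, 29, 34, 38, 48, 93, 84]
Insert 84: [12, 29, 34, 38, 48, 84, 93]

Sorted: [12, 29, 34, 38, 48, 84, 93]


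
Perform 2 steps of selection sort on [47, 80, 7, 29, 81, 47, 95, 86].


Initial: [47, 80, 7, 29, 81, 47, 95, 86]
Step 1: min=7 at 2
  Swap: [7, 80, 47, 29, 81, 47, 95, 86]
Step 2: min=29 at 3
  Swap: [7, 29, 47, 80, 81, 47, 95, 86]

After 2 steps: [7, 29, 47, 80, 81, 47, 95, 86]


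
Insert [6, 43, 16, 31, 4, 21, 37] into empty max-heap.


Insert 6: [6]
Insert 43: [43, 6]
Insert 16: [43, 6, 16]
Insert 31: [43, 31, 16, 6]
Insert 4: [43, 31, 16, 6, 4]
Insert 21: [43, 31, 21, 6, 4, 16]
Insert 37: [43, 31, 37, 6, 4, 16, 21]

Final heap: [43, 31, 37, 6, 4, 16, 21]


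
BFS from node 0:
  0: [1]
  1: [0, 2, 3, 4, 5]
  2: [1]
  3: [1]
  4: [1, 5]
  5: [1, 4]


Visit 0, enqueue [1]
Visit 1, enqueue [2, 3, 4, 5]
Visit 2, enqueue []
Visit 3, enqueue []
Visit 4, enqueue []
Visit 5, enqueue []

BFS order: [0, 1, 2, 3, 4, 5]


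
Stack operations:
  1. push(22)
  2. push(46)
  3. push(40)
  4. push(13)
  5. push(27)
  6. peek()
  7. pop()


push(22) -> [22]
push(46) -> [22, 46]
push(40) -> [22, 46, 40]
push(13) -> [22, 46, 40, 13]
push(27) -> [22, 46, 40, 13, 27]
peek()->27
pop()->27, [22, 46, 40, 13]

Final stack: [22, 46, 40, 13]


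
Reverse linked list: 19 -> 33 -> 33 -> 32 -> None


Step 1: curr=19, set curr.next=prev(None) | reversed so far: 19
Step 2: curr=33, set curr.next=prev(19) | reversed so far: 33 -> 19
Step 3: curr=33, set curr.next=prev(33) | reversed so far: 33 -> 33 -> 19
Step 4: curr=32, set curr.next=prev(33) | reversed so far: 32 -> 33 -> 33 -> 19

32 -> 33 -> 33 -> 19 -> None


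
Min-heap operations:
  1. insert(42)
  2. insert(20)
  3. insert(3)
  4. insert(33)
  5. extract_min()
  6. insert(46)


insert(42) -> [42]
insert(20) -> [20, 42]
insert(3) -> [3, 42, 20]
insert(33) -> [3, 33, 20, 42]
extract_min()->3, [20, 33, 42]
insert(46) -> [20, 33, 42, 46]

Final heap: [20, 33, 42, 46]


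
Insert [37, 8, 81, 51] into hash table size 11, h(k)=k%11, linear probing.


Insert 37: h=4 -> slot 4
Insert 8: h=8 -> slot 8
Insert 81: h=4, 1 probes -> slot 5
Insert 51: h=7 -> slot 7

Table: [None, None, None, None, 37, 81, None, 51, 8, None, None]


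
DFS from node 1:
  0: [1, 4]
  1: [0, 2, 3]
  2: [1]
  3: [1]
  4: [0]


Visit 1, push [3, 2, 0]
Visit 0, push [4]
Visit 4, push []
Visit 2, push []
Visit 3, push []

DFS order: [1, 0, 4, 2, 3]


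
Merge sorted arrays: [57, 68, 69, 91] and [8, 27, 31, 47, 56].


Take 8 from B
Take 27 from B
Take 31 from B
Take 47 from B
Take 56 from B

Merged: [8, 27, 31, 47, 56, 57, 68, 69, 91]


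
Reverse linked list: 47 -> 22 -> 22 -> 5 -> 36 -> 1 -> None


Step 1: curr=47, set curr.next=prev(None) | reversed so far: 47
Step 2: curr=22, set curr.next=prev(47) | reversed so far: 22 -> 47
Step 3: curr=22, set curr.next=prev(22) | reversed so far: 22 -> 22 -> 47
Step 4: curr=5, set curr.next=prev(22) | reversed so far: 5 -> 22 -> 22 -> 47
Step 5: curr=36, set curr.next=prev(5) | reversed so far: 36 -> 5 -> 22 -> 22 -> 47
Step 6: curr=1, set curr.next=prev(36) | reversed so far: 1 -> 36 -> 5 -> 22 -> 22 -> 47

1 -> 36 -> 5 -> 22 -> 22 -> 47 -> None


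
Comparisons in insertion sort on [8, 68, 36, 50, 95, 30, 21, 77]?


Algorithm: insertion sort
Input: [8, 68, 36, 50, 95, 30, 21, 77]
Sorted: [8, 21, 30, 36, 50, 68, 77, 95]

19


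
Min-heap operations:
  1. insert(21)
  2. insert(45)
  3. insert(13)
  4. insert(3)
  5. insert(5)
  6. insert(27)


insert(21) -> [21]
insert(45) -> [21, 45]
insert(13) -> [13, 45, 21]
insert(3) -> [3, 13, 21, 45]
insert(5) -> [3, 5, 21, 45, 13]
insert(27) -> [3, 5, 21, 45, 13, 27]

Final heap: [3, 5, 21, 45, 13, 27]


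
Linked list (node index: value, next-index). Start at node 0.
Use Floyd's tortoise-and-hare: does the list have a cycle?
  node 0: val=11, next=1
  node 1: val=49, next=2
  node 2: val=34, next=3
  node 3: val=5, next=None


Floyd's tortoise (slow, +1) and hare (fast, +2):
  init: slow=0, fast=0
  step 1: slow=1, fast=2
  step 2: fast 2->3->None, no cycle

Cycle: no


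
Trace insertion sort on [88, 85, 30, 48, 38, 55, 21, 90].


Initial: [88, 85, 30, 48, 38, 55, 21, 90]
Insert 85: [85, 88, 30, 48, 38, 55, 21, 90]
Insert 30: [30, 85, 88, 48, 38, 55, 21, 90]
Insert 48: [30, 48, 85, 88, 38, 55, 21, 90]
Insert 38: [30, 38, 48, 85, 88, 55, 21, 90]
Insert 55: [30, 38, 48, 55, 85, 88, 21, 90]
Insert 21: [21, 30, 38, 48, 55, 85, 88, 90]
Insert 90: [21, 30, 38, 48, 55, 85, 88, 90]

Sorted: [21, 30, 38, 48, 55, 85, 88, 90]


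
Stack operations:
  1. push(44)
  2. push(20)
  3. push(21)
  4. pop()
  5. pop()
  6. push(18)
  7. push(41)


push(44) -> [44]
push(20) -> [44, 20]
push(21) -> [44, 20, 21]
pop()->21, [44, 20]
pop()->20, [44]
push(18) -> [44, 18]
push(41) -> [44, 18, 41]

Final stack: [44, 18, 41]


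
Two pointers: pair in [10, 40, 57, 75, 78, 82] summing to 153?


lo=0(10)+hi=5(82)=92
lo=1(40)+hi=5(82)=122
lo=2(57)+hi=5(82)=139
lo=3(75)+hi=5(82)=157
lo=3(75)+hi=4(78)=153

Yes: 75+78=153


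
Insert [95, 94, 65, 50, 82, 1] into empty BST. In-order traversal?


Insert 95: root
Insert 94: L from 95
Insert 65: L from 95 -> L from 94
Insert 50: L from 95 -> L from 94 -> L from 65
Insert 82: L from 95 -> L from 94 -> R from 65
Insert 1: L from 95 -> L from 94 -> L from 65 -> L from 50

In-order: [1, 50, 65, 82, 94, 95]


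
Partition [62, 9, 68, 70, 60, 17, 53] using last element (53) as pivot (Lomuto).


Pivot: 53
  9 <= 53: swap -> [9, 62, 68, 70, 60, 17, 53]
  17 <= 53: swap -> [9, 17, 68, 70, 60, 62, 53]
Place pivot at 2: [9, 17, 53, 70, 60, 62, 68]

Partitioned: [9, 17, 53, 70, 60, 62, 68]


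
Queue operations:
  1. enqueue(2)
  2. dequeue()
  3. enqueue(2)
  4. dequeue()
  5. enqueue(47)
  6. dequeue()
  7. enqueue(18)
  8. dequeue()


enqueue(2) -> [2]
dequeue()->2, []
enqueue(2) -> [2]
dequeue()->2, []
enqueue(47) -> [47]
dequeue()->47, []
enqueue(18) -> [18]
dequeue()->18, []

Final queue: []


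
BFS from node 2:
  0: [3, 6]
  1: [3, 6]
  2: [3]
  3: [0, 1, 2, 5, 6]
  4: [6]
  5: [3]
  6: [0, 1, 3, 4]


Visit 2, enqueue [3]
Visit 3, enqueue [0, 1, 5, 6]
Visit 0, enqueue []
Visit 1, enqueue []
Visit 5, enqueue []
Visit 6, enqueue [4]
Visit 4, enqueue []

BFS order: [2, 3, 0, 1, 5, 6, 4]


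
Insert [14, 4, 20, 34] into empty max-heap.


Insert 14: [14]
Insert 4: [14, 4]
Insert 20: [20, 4, 14]
Insert 34: [34, 20, 14, 4]

Final heap: [34, 20, 14, 4]


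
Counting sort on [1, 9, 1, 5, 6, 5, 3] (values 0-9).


Input: [1, 9, 1, 5, 6, 5, 3]
Counts: [0, 2, 0, 1, 0, 2, 1, 0, 0, 1]

Sorted: [1, 1, 3, 5, 5, 6, 9]


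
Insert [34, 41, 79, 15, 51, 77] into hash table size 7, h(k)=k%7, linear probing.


Insert 34: h=6 -> slot 6
Insert 41: h=6, 1 probes -> slot 0
Insert 79: h=2 -> slot 2
Insert 15: h=1 -> slot 1
Insert 51: h=2, 1 probes -> slot 3
Insert 77: h=0, 4 probes -> slot 4

Table: [41, 15, 79, 51, 77, None, 34]


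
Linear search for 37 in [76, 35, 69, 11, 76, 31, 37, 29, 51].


i=0: 76!=37
i=1: 35!=37
i=2: 69!=37
i=3: 11!=37
i=4: 76!=37
i=5: 31!=37
i=6: 37==37 found!

Found at 6, 7 comps


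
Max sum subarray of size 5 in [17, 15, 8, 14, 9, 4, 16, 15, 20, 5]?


[0:5]: 63
[1:6]: 50
[2:7]: 51
[3:8]: 58
[4:9]: 64
[5:10]: 60

Max: 64 at [4:9]


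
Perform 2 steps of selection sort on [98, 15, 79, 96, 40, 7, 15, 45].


Initial: [98, 15, 79, 96, 40, 7, 15, 45]
Step 1: min=7 at 5
  Swap: [7, 15, 79, 96, 40, 98, 15, 45]
Step 2: min=15 at 1
  Swap: [7, 15, 79, 96, 40, 98, 15, 45]

After 2 steps: [7, 15, 79, 96, 40, 98, 15, 45]


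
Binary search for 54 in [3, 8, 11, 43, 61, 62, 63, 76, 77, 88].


Step 1: lo=0, hi=9, mid=4, val=61
Step 2: lo=0, hi=3, mid=1, val=8
Step 3: lo=2, hi=3, mid=2, val=11
Step 4: lo=3, hi=3, mid=3, val=43

Not found


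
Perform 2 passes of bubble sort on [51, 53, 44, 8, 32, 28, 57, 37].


Initial: [51, 53, 44, 8, 32, 28, 57, 37]
Pass 1: [51, 44, 8, 32, 28, 53, 37, 57] (5 swaps)
Pass 2: [44, 8, 32, 28, 51, 37, 53, 57] (5 swaps)

After 2 passes: [44, 8, 32, 28, 51, 37, 53, 57]


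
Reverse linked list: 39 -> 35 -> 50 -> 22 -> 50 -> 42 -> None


Step 1: curr=39, set curr.next=prev(None) | reversed so far: 39
Step 2: curr=35, set curr.next=prev(39) | reversed so far: 35 -> 39
Step 3: curr=50, set curr.next=prev(35) | reversed so far: 50 -> 35 -> 39
Step 4: curr=22, set curr.next=prev(50) | reversed so far: 22 -> 50 -> 35 -> 39
Step 5: curr=50, set curr.next=prev(22) | reversed so far: 50 -> 22 -> 50 -> 35 -> 39
Step 6: curr=42, set curr.next=prev(50) | reversed so far: 42 -> 50 -> 22 -> 50 -> 35 -> 39

42 -> 50 -> 22 -> 50 -> 35 -> 39 -> None


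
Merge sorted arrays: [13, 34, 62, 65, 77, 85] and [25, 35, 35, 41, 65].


Take 13 from A
Take 25 from B
Take 34 from A
Take 35 from B
Take 35 from B
Take 41 from B
Take 62 from A
Take 65 from A
Take 65 from B

Merged: [13, 25, 34, 35, 35, 41, 62, 65, 65, 77, 85]


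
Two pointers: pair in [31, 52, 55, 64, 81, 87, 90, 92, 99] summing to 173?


lo=0(31)+hi=8(99)=130
lo=1(52)+hi=8(99)=151
lo=2(55)+hi=8(99)=154
lo=3(64)+hi=8(99)=163
lo=4(81)+hi=8(99)=180
lo=4(81)+hi=7(92)=173

Yes: 81+92=173


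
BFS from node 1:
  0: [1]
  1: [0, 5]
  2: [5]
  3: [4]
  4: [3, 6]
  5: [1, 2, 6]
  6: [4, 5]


Visit 1, enqueue [0, 5]
Visit 0, enqueue []
Visit 5, enqueue [2, 6]
Visit 2, enqueue []
Visit 6, enqueue [4]
Visit 4, enqueue [3]
Visit 3, enqueue []

BFS order: [1, 0, 5, 2, 6, 4, 3]


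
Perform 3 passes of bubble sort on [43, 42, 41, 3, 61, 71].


Initial: [43, 42, 41, 3, 61, 71]
Pass 1: [42, 41, 3, 43, 61, 71] (3 swaps)
Pass 2: [41, 3, 42, 43, 61, 71] (2 swaps)
Pass 3: [3, 41, 42, 43, 61, 71] (1 swaps)

After 3 passes: [3, 41, 42, 43, 61, 71]


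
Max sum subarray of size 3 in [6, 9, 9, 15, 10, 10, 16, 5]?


[0:3]: 24
[1:4]: 33
[2:5]: 34
[3:6]: 35
[4:7]: 36
[5:8]: 31

Max: 36 at [4:7]


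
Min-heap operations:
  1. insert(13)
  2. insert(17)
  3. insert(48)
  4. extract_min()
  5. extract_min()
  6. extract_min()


insert(13) -> [13]
insert(17) -> [13, 17]
insert(48) -> [13, 17, 48]
extract_min()->13, [17, 48]
extract_min()->17, [48]
extract_min()->48, []

Final heap: []


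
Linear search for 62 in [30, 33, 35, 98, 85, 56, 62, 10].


i=0: 30!=62
i=1: 33!=62
i=2: 35!=62
i=3: 98!=62
i=4: 85!=62
i=5: 56!=62
i=6: 62==62 found!

Found at 6, 7 comps


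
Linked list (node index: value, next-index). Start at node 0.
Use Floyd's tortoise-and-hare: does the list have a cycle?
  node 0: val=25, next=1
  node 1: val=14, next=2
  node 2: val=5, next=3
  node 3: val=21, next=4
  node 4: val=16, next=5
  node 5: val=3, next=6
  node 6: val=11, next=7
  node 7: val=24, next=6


Floyd's tortoise (slow, +1) and hare (fast, +2):
  init: slow=0, fast=0
  step 1: slow=1, fast=2
  step 2: slow=2, fast=4
  step 3: slow=3, fast=6
  step 4: slow=4, fast=6
  step 5: slow=5, fast=6
  step 6: slow=6, fast=6
  slow == fast at node 6: cycle detected

Cycle: yes


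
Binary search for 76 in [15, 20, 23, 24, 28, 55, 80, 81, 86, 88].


Step 1: lo=0, hi=9, mid=4, val=28
Step 2: lo=5, hi=9, mid=7, val=81
Step 3: lo=5, hi=6, mid=5, val=55
Step 4: lo=6, hi=6, mid=6, val=80

Not found


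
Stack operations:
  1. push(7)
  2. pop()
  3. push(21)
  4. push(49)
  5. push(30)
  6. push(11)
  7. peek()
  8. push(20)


push(7) -> [7]
pop()->7, []
push(21) -> [21]
push(49) -> [21, 49]
push(30) -> [21, 49, 30]
push(11) -> [21, 49, 30, 11]
peek()->11
push(20) -> [21, 49, 30, 11, 20]

Final stack: [21, 49, 30, 11, 20]


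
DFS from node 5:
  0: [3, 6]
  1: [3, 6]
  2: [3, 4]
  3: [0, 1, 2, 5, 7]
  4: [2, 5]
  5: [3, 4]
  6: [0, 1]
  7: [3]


Visit 5, push [4, 3]
Visit 3, push [7, 2, 1, 0]
Visit 0, push [6]
Visit 6, push [1]
Visit 1, push []
Visit 2, push [4]
Visit 4, push []
Visit 7, push []

DFS order: [5, 3, 0, 6, 1, 2, 4, 7]


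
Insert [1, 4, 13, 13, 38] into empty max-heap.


Insert 1: [1]
Insert 4: [4, 1]
Insert 13: [13, 1, 4]
Insert 13: [13, 13, 4, 1]
Insert 38: [38, 13, 4, 1, 13]

Final heap: [38, 13, 4, 1, 13]
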